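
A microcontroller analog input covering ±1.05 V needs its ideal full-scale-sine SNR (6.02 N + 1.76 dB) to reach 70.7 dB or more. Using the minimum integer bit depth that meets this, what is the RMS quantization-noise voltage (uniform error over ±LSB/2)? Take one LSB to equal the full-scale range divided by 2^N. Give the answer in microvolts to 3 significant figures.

Range = 1.05 − (-1.05) = 2.1 V.
N ≥ (70.7 − 1.76)/6.02 = 11.452 → N_min = 12.
Step size = 2.1/4096 V = 0.51270 mV.
V_rms = LSB/√12 = 148 µV.

148 µV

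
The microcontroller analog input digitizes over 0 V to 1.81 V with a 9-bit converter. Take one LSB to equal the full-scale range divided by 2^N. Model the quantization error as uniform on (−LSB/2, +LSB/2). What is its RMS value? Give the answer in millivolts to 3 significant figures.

V_FS = 1.81 V.
LSB = 1.81 V / 2^9 = 3.5352 mV.
σ_q = LSB/√12 = 3.5352 mV/3.4641 = 1.02 mV.

1.02 mV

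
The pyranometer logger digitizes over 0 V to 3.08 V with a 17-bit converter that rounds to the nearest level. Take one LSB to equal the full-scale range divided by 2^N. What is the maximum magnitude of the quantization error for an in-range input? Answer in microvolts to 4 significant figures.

11.75 µV

Span = 3.08 V.
Step size = 3.08/131072 V = 23.4985 µV.
Worst-case error for round-to-nearest is half an LSB: 11.75 µV.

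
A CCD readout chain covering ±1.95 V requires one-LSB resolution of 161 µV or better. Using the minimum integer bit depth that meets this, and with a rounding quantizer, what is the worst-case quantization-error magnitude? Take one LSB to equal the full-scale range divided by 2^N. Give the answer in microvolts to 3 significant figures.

Span: 1.95 V − (-1.95 V) = 3.9 V.
Levels needed ≥ 3.9/161 µV = 24220. 2^15 = 32768 suffices, so N_min = 15.
LSB = 3.9 V ÷ 2^15 = 3.9/32768 V = 119.02 µV.
Max error for round-to-nearest is LSB/2 = 59.5 µV.

59.5 µV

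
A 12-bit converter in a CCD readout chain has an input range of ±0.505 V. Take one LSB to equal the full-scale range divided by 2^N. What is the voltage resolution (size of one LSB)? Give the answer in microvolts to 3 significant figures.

247 µV

Span: 0.505 V − (-0.505 V) = 1.01 V.
Number of codes = 2^12 = 4096.
One LSB is 1.01 V / 4096 = 247 µV.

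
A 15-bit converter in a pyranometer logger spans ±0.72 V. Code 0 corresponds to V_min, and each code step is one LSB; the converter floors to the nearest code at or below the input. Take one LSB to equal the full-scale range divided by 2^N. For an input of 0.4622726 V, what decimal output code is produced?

26903

Range = 0.72 − (-0.72) = 1.44 V. LSB = 1.44 V / 2^15 ≈ 43.95 µV.
V_in − V_min = 0.4622726 − (-0.72) = 1.1822726 V.
Divide by LSB: 1.1822726 × 32768/1.44 = 26903.2698.
Truncating gives code 26903.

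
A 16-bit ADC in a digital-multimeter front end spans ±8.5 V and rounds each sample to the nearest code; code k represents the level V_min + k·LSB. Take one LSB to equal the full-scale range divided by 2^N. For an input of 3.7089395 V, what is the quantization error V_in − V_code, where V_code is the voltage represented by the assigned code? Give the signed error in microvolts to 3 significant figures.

Full-scale range = 8.5 V − (-8.5 V) = 17 V. LSB = 17 V / 2^16 ≈ 259.4 µV.
(3.7089395 − (-8.5)) / LSB = 12.2089395 × 65536/17 = 47066.1799. Nearest integer: k = 47066.
Reconstructed level: -8.5 + 47066 × 17/65536 V = 3.7088928223 V.
e = 3.7089395 − (3.7088928223) = +46.7 µV.

+46.7 µV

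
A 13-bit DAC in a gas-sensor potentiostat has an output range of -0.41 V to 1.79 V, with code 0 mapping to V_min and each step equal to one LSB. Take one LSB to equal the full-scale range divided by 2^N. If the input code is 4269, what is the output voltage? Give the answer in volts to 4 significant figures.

Span: 1.79 V − (-0.41 V) = 2.2 V. LSB = 2.2 V / 2^13.
Output = V_min + (4269/8192) × range = -0.41 + 0.521118 × 2.2 V
      = -0.41 V + 1.14646 V = 0.736460 V.

0.7365 V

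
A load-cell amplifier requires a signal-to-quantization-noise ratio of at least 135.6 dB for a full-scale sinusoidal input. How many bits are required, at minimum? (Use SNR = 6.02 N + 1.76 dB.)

23 bits

N ≥ (135.6 − 1.76)/6.02 = 22.233 → N_min = 23.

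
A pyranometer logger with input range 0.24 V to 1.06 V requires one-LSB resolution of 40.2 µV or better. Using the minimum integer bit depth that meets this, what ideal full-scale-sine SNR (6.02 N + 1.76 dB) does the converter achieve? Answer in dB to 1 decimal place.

Span: 1.06 V − (0.24 V) = 0.82 V.
Need 2^N ≥ 0.82 V / 40.2 µV = 20400 → N_min = 15.
6.02(15) + 1.76 = 92.06 dB.

92.1 dB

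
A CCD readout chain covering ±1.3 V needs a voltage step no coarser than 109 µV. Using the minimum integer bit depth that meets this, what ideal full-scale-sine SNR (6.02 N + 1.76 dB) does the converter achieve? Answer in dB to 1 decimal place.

Range = 1.3 − (-1.3) = 2.6 V.
Required number of levels: 2.6/109 µV = 23853; smallest N with 2^N ≥ that is 15.
SNR = 6.02 × 15 + 1.76 = 92.06 dB.

92.1 dB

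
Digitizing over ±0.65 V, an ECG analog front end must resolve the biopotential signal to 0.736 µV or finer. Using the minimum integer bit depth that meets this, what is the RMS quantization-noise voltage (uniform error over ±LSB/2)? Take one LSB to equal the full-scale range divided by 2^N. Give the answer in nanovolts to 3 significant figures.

179 nV

Full-scale range = 0.65 V − (-0.65 V) = 1.3 V.
Levels needed ≥ 1.3/0.736 µV = 1.766e6. 2^21 = 2097152 suffices, so N_min = 21.
LSB = 1.3 V / 2^21 = 0.61989 µV.
RMS noise = LSB/√12 = 179 nV.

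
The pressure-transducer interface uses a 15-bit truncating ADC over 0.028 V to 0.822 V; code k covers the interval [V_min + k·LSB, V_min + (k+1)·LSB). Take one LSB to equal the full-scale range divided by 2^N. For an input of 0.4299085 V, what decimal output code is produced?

16586

Range = 0.822 − (0.028) = 0.794 V. LSB = 0.794 V / 2^15 ≈ 24.23 µV.
V_in − V_min = 0.4299085 − (0.028) = 0.4019085 V.
Divide by LSB: 0.4019085 × 32768/0.794 = 16586.5714.
Truncating gives code 16586.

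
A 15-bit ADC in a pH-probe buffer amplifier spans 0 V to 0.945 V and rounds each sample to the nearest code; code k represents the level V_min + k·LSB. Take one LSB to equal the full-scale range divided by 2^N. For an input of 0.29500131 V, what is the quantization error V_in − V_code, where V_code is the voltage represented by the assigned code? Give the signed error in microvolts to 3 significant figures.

+6.04 µV

Span = 0.945 V. LSB = 0.945 V / 2^15 ≈ 28.84 µV.
(0.29500131 − (0)) / LSB = 0.29500131 × 32768/0.945 = 10229.2094. Nearest integer: k = 10229.
Reconstructed level: 0 + 10229 × 0.945/32768 V = 0.29499526978 V.
e = 0.29500131 − (0.29499526978) = +6.04 µV.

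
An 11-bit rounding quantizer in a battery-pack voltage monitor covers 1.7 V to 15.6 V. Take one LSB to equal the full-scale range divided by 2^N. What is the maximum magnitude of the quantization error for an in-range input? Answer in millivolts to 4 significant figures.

3.394 mV

Span: 15.6 V − (1.7 V) = 13.9 V.
One LSB is 13.9 V / 2048 = 6.78711 mV.
A rounding quantizer has |error| ≤ LSB/2 = 3.394 mV.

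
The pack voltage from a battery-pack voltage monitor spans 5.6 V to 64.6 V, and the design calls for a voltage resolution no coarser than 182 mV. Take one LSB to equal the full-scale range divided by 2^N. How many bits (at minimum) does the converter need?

Full-scale range = 64.6 V − (5.6 V) = 59 V.
59 V / 182 mV = 324.2. Since 2^8 = 256 and 2^9 = 512, N = 9.

9 bits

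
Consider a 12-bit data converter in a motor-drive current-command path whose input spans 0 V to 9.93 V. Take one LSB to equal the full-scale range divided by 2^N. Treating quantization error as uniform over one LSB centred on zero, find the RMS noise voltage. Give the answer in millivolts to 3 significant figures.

0.700 mV

Span = 9.93 V.
LSB = 9.93 V ÷ 2^12 = 9.93/4096 V = 2.4243 mV.
V_rms = LSB/√12 = 2.4243 mV / √12 = 0.700 mV.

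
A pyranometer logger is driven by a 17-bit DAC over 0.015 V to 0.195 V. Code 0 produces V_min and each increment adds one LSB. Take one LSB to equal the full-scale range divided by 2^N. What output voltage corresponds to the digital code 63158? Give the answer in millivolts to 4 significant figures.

101.7 mV

The full-scale span is 0.195 − (0.015) = 0.18 V. LSB = 0.18 V / 2^17.
Output = V_min + (63158/131072) × range = 0.015 + 0.481857 × 0.18 V
      = 0.015 V + 0.0867343 V = 0.101734 V.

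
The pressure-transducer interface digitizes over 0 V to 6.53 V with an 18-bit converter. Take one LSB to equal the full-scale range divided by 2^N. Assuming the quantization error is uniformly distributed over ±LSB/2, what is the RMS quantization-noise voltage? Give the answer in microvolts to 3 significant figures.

7.19 µV

V_FS = 6.53 V.
One LSB is 6.53 V / 262144 = 24.910 µV.
For a uniform distribution on [−LSB/2, +LSB/2], V_rms = LSB/√12 = 24.910 µV/3.4641 = 7.19 µV.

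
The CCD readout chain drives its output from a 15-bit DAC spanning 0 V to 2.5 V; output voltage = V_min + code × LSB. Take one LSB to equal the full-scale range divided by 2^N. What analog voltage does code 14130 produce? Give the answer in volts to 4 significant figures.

Range is 2.5 V. LSB = 2.5 V / 2^15.
V_out = V_min + code × LSB = 0 V + 14130 × 2.5 V / 32768
      = 0 V + 1.07803 V = 1.07803 V.

1.078 V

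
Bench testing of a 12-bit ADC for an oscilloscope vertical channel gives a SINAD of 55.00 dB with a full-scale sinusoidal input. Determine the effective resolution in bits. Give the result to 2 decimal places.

ENOB = (SINAD − 1.76) / 6.02 = (55.00 − 1.76) / 6.02 = 53.24 / 6.02 = 8.8439.

8.84 bits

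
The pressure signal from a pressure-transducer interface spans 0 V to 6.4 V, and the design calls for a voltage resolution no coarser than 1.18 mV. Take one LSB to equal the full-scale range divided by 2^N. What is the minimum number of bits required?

V_FS = 6.4 V.
Need 2^N ≥ 6.4 V / 1.18 mV = 5424 → N_min = 13.

13 bits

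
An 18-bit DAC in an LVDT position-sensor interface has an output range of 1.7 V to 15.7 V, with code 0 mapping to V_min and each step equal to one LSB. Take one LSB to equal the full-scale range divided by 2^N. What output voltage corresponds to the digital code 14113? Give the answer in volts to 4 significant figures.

Full-scale range = 15.7 V − (1.7 V) = 14 V. LSB = 14 V / 2^18.
V_out = V_min + code × LSB = 1.7 V + 14113 × 14 V / 262144
      = 1.7 V + 0.753716 V = 2.45372 V.

2.454 V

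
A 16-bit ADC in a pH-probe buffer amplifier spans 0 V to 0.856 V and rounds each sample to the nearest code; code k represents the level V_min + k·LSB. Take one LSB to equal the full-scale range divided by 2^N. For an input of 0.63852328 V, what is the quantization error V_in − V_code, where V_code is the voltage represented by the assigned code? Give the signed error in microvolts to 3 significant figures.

Span = 0.856 V. LSB = 0.856 V / 2^16 ≈ 13.06 µV.
(V_in − V_min)/LSB = (0.63852328 − (0)) × 65536/0.856 = 48885.8197 → nearest code k = 48886.
V_code = V_min + k × range/2^16 = 0 + 48886 × 0.856/65536 = 0.63852563477 V.
V_in − V_code = 0.63852328 − (0.63852563477) = −2.35 µV.

−2.35 µV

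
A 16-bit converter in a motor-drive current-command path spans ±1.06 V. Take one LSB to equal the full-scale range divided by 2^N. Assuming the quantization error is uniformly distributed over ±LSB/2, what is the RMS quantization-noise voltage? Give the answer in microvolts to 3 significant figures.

9.34 µV

Range = 1.06 − (-1.06) = 2.12 V.
LSB = 2.12 V / 2^16 = 32.349 µV.
σ_q = LSB/√12 = 32.349 µV/3.4641 = 9.34 µV.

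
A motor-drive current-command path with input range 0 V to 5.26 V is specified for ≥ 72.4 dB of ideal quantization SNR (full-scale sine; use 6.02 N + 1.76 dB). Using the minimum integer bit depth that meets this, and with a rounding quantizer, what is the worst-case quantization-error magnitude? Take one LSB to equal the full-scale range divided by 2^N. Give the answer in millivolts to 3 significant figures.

Span = 5.26 V.
N ≥ (72.4 − 1.76)/6.02 = 11.734 → N_min = 12.
LSB = 5.26 V / 2^12 = 1.2842 mV.
Max error for round-to-nearest is LSB/2 = 0.642 mV.

0.642 mV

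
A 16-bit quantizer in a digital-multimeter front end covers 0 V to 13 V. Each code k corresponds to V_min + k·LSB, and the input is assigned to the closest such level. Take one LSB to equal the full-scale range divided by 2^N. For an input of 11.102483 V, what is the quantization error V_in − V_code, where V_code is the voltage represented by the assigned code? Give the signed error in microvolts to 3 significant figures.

V_FS = 13 V. LSB = 13 V / 2^16 ≈ 198.4 µV.
(11.102483 − (0)) / LSB = 11.102483 × 65536/13 = 55970.1789. Nearest integer: k = 55970.
Reconstructed level: 0 + 55970 × 13/65536 V = 11.102447510 V.
V_in − V_code = 11.102483 − (11.102447510) = +35.5 µV.

+35.5 µV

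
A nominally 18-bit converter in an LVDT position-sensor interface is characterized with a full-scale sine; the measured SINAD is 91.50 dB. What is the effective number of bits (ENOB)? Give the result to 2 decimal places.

(91.50 − 1.76) / 6.02 = 89.74/6.02 = 14.9070 effective bits.

14.91 bits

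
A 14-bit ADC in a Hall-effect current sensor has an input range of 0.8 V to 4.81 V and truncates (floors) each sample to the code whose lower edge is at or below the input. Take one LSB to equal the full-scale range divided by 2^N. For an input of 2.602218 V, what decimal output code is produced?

7363

Range = 4.81 − (0.8) = 4.01 V. LSB = 4.01 V / 2^14 ≈ 244.8 µV.
V_in − V_min = 2.602218 − (0.8) = 1.802218 V.
Divide by LSB: 1.802218 × 16384/4.01 = 7363.4762.
Truncating gives code 7363.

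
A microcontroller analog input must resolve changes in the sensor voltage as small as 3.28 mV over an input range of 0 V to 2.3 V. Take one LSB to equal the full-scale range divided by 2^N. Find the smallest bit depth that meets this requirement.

V_FS = 2.3 V.
Need 2^N ≥ 2.3 V / 3.28 mV = 701.2 → N_min = 10.

10 bits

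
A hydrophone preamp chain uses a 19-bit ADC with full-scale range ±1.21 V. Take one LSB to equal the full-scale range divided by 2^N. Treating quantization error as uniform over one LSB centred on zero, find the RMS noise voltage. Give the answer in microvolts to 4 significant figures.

1.332 µV

The full-scale span is 1.21 − (-1.21) = 2.42 V.
Step size = 2.42/524288 V = 4.61578 µV.
V_rms = LSB/√12 = 4.61578 µV / √12 = 1.332 µV.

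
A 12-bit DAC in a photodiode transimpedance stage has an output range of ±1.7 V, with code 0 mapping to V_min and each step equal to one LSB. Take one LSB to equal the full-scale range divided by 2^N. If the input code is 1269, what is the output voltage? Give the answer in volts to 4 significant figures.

Full-scale range = 1.7 V − (-1.7 V) = 3.4 V. LSB = 3.4 V / 2^12.
V_out = -1.7 + 1269 × (3.4/4096) V
      = -1.7 V + 1.05337 V = -0.646631 V.

-0.6466 V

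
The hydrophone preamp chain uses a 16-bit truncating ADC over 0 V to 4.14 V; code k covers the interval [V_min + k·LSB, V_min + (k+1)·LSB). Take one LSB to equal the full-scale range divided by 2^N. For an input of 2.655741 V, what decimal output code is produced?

42040

Range is 4.14 V. LSB = 4.14 V / 2^16 ≈ 63.17 µV.
(V_in − V_min) × 2^16/range = (2.655741 − (0)) × 65536/4.14 = 42040.252.
Floor → code = 42040.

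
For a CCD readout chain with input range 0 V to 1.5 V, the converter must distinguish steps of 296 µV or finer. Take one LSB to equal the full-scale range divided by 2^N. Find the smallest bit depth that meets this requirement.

13 bits

Full-scale range = 1.5 V.
Levels needed ≥ 1.5/296 µV = 5068. 2^13 = 8192 suffices, so N_min = 13.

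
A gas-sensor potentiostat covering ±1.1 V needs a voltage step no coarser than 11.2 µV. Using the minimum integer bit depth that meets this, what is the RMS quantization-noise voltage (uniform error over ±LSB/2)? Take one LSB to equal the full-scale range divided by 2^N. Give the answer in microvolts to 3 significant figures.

2.42 µV

The full-scale span is 1.1 − (-1.1) = 2.2 V.
Levels needed ≥ 2.2/11.2 µV = 196400. 2^18 = 262144 suffices, so N_min = 18.
Step size = 2.2/262144 V = 8.3923 µV.
V_rms = LSB/√12 = 2.42 µV.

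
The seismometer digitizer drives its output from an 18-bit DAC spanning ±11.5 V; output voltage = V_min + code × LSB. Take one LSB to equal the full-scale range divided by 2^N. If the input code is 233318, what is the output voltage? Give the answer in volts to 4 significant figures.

Span: 11.5 V − (-11.5 V) = 23 V. LSB = 23 V / 2^18.
V_out = -11.5 + 233318 × (23/262144) V
      = -11.5 V + 20.4709 V = 8.97086 V.

8.971 V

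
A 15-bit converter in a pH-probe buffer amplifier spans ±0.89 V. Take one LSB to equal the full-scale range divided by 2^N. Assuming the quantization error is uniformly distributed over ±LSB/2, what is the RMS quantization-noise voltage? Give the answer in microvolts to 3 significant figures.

Full-scale range = 0.89 V − (-0.89 V) = 1.78 V.
LSB = 1.78 V / 2^15 = 54.321 µV.
V_rms = LSB/√12 = 54.321 µV / √12 = 15.7 µV.

15.7 µV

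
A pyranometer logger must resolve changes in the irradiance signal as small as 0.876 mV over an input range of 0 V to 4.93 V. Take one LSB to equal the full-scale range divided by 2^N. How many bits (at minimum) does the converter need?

13 bits

Full-scale range = 4.93 V.
Levels needed ≥ 4.93/0.876 mV = 5628. 2^13 = 8192 suffices, so N_min = 13.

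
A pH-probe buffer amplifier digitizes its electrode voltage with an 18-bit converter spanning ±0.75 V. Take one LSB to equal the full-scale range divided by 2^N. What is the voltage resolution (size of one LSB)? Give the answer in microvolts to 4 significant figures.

Full-scale range = 0.75 V − (-0.75 V) = 1.5 V.
Number of codes = 2^18 = 262144.
LSB = 1.5 V ÷ 2^18 = 1.5/262144 V = 5.722 µV.

5.722 µV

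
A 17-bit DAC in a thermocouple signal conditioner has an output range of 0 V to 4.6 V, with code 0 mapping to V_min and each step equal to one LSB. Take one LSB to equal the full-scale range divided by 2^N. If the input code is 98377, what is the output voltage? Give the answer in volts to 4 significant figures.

3.453 V

Span = 4.6 V. LSB = 4.6 V / 2^17.
V_out = V_min + code × LSB = 0 V + 98377 × 4.6 V / 131072
      = 0 + 3.45256 = 3.45256 V.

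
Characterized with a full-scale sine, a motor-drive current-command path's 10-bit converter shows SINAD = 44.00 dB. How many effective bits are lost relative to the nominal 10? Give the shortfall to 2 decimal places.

N_eff = (44.00 − 1.76)/6.02 = 7.0166 bits.
Shortfall = 10 − 7.0166 = 2.9834 bits.

2.98 bits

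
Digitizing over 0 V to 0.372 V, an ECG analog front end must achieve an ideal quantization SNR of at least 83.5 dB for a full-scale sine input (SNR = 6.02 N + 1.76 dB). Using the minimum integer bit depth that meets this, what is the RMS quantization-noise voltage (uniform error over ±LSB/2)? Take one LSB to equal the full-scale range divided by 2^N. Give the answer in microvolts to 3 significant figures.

Full-scale range = 0.372 V.
N ≥ (83.5 − 1.76)/6.02 = 13.578 → N_min = 14.
LSB = 0.372 V / 2^14 = 22.705 µV.
RMS noise = LSB/√12 = 6.55 µV.

6.55 µV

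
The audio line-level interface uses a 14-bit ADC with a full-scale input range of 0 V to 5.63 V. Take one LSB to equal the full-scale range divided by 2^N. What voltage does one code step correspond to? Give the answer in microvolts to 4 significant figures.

Span = 5.63 V.
Number of codes = 2^14 = 16384.
LSB = 5.63 V ÷ 2^14 = 5.63/16384 V = 343.6 µV.

343.6 µV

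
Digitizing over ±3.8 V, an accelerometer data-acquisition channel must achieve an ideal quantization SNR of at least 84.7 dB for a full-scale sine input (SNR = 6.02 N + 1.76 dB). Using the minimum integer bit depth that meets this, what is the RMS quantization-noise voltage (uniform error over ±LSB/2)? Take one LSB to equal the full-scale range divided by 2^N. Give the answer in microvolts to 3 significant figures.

Full-scale range = 3.8 V − (-3.8 V) = 7.6 V.
Solving 6.02 N ≥ 84.7 − 1.76: N ≥ 13.777. Round up → N = 14.
LSB = 7.6 V ÷ 2^14 = 7.6/16384 V = 463.87 µV.
V_rms = LSB/√12 = 134 µV.

134 µV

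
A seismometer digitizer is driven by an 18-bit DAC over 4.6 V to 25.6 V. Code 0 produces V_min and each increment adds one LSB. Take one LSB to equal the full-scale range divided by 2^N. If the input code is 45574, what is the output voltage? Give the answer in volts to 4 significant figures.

Span: 25.6 V − (4.6 V) = 21 V. LSB = 21 V / 2^18.
Output = V_min + (45574/262144) × range = 4.6 + 0.173851 × 21 V
      = 4.6 + 3.65087 = 8.25087 V.

8.251 V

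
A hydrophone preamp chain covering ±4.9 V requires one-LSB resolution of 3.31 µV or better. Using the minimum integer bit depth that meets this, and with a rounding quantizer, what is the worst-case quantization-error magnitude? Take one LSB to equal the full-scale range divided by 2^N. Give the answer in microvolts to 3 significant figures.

Span: 4.9 V − (-4.9 V) = 9.8 V.
Need 2^N ≥ 9.8 V / 3.31 µV = 2.961e6 → N_min = 22.
One LSB is 9.8 V / 4194304 = 2.3365 µV.
Half an LSB is 1.17 µV.

1.17 µV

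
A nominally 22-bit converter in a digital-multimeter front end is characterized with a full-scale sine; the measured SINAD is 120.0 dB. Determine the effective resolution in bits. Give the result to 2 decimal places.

(120.0 − 1.76) / 6.02 = 118.24/6.02 = 19.6412 effective bits.

19.64 bits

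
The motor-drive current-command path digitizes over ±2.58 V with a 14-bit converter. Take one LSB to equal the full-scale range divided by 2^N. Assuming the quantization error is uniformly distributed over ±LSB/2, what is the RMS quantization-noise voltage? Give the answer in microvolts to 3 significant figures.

Span: 2.58 V − (-2.58 V) = 5.16 V.
Step size = 5.16/16384 V = 314.94 µV.
RMS of a uniform error over width LSB is LSB/√12 = 90.9 µV.

90.9 µV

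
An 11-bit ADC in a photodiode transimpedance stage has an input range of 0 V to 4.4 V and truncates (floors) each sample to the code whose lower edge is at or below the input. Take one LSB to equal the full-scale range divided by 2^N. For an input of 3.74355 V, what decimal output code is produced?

1742

Full-scale range = 4.4 V. LSB = 4.4 V / 2^11 ≈ 2.148 mV.
(V_in − V_min) × 2^11/range = (3.74355 − (0)) × 2048/4.4 = 1742.452.
Floor → code = 1742.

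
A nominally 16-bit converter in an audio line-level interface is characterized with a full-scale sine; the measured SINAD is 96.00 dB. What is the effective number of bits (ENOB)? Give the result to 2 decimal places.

ENOB = (SINAD − 1.76) / 6.02 = (96.00 − 1.76) / 6.02 = 94.24 / 6.02 = 15.6545.

15.65 bits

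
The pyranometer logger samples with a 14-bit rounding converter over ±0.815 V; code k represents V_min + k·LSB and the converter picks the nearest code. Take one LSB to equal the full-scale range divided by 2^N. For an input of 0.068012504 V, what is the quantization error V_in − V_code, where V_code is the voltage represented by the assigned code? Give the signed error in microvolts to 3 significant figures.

Full-scale range = 0.815 V − (-0.815 V) = 1.63 V. LSB = 1.63 V / 2^14 ≈ 99.49 µV.
(0.068012504 − (-0.815)) / LSB = 0.883012504 × 16384/1.63 = 8875.6300. Nearest integer: k = 8876.
Reconstructed level: -0.815 + 8876 × 1.63/16384 V = 0.068049316406 V.
e = 0.068012504 − (0.068049316406) = −36.8 µV.

−36.8 µV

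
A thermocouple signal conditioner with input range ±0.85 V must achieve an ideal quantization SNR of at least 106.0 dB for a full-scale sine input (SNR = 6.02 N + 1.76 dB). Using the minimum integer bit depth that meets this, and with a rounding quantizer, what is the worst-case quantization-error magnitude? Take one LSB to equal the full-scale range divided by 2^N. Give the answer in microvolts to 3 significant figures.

The full-scale span is 0.85 − (-0.85) = 1.7 V.
Required N = ⌈(106.0 − 1.76)/6.02⌉ = ⌈17.316⌉ = 18.
Step size = 1.7/262144 V = 6.4850 µV.
Half an LSB is 3.24 µV.

3.24 µV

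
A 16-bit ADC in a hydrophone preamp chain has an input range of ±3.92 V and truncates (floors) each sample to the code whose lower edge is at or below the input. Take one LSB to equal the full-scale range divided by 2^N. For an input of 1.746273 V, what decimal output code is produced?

47365

The full-scale span is 3.92 − (-3.92) = 7.84 V. LSB = 7.84 V / 2^16 ≈ 119.6 µV.
V_in − V_min = 1.746273 − (-3.92) = 5.666273 V.
Divide by LSB: 5.666273 × 65536/7.84 = 47365.4168.
Truncating gives code 47365.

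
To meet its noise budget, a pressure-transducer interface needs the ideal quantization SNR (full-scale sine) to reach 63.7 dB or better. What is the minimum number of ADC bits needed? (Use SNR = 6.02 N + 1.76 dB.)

11 bits

Required N = ⌈(63.7 − 1.76)/6.02⌉ = ⌈10.289⌉ = 11.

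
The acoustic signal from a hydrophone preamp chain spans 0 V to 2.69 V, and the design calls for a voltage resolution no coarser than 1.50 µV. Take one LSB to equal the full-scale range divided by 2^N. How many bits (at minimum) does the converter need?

21 bits

Range is 2.69 V.
2.69 V / 1.50 µV = 1.793e6. Since 2^20 = 1048576 and 2^21 = 2097152, N = 21.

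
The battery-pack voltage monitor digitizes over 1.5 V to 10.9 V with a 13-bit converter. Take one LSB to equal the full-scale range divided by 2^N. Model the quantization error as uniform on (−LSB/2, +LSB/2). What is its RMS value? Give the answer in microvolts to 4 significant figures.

331.2 µV

Span: 10.9 V − (1.5 V) = 9.4 V.
LSB = 9.4 V / 2^13 = 1.14746 mV.
V_rms = LSB/√12 = 1.14746 mV / √12 = 331.2 µV.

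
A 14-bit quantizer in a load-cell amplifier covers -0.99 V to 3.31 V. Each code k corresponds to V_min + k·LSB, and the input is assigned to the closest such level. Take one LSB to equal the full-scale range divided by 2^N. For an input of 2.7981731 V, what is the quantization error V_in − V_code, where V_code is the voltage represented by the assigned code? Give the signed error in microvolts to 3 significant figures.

−47.1 µV

Full-scale range = 3.31 V − (-0.99 V) = 4.3 V. LSB = 4.3 V / 2^14 ≈ 262.5 µV.
(2.7981731 − (-0.99)) / LSB = 3.7881731 × 16384/4.3 = 14433.8205. Nearest integer: k = 14434.
V_code = V_min + k × range/2^14 = -0.99 + 14434 × 4.3/16384 = 2.7982202148 V.
e = 2.7981731 − (2.7982202148) = −47.1 µV.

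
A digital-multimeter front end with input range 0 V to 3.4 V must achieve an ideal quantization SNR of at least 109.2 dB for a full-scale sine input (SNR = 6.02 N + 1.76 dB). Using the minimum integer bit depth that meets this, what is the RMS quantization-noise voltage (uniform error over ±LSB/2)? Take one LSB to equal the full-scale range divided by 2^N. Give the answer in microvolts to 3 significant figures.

V_FS = 3.4 V.
Solving 6.02 N ≥ 109.2 − 1.76: N ≥ 17.847. Round up → N = 18.
Step size = 3.4/262144 V = 12.970 µV.
V_rms = LSB/√12 = 3.74 µV.

3.74 µV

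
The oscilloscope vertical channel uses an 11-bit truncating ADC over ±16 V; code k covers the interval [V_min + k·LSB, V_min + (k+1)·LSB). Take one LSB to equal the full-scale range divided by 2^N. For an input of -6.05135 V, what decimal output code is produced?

636

Full-scale range = 16 V − (-16 V) = 32 V. LSB = 32 V / 2^11 ≈ 15.62 mV.
code = ⌊(V_in − V_min)/LSB⌋ = ⌊(V_in − V_min) × 2^11 / range⌋
     = ⌊(-6.05135 − (-16)) × 2048 / 32⌋ = ⌊9.94865 × 2048/32⌋
     = ⌊636.714⌋ = 636.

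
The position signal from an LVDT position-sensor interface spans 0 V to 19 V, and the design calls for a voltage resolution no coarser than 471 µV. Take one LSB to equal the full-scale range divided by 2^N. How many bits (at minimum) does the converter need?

16 bits

Full-scale range = 19 V.
19 V / 471 µV = 40340. Since 2^15 = 32768 and 2^16 = 65536, N = 16.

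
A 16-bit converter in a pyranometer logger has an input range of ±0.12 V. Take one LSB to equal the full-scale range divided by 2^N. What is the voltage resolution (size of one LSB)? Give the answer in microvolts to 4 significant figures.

3.662 µV

The full-scale span is 0.12 − (-0.12) = 0.24 V.
2^16 = 65536 levels.
LSB = 0.24 V / 2^16 = 3.662 µV.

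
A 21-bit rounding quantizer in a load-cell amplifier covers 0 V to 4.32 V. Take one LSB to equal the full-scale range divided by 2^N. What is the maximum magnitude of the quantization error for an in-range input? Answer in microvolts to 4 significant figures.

1.030 µV

Span = 4.32 V.
LSB = 4.32 V / 2^21 = 2.05994 µV.
|e|_max = LSB/2 = 1.030 µV.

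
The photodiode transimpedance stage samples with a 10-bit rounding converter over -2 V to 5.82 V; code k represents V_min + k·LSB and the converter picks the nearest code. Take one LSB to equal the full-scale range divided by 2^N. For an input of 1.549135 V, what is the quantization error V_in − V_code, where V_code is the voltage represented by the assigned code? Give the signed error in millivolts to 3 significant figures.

Full-scale range = 5.82 V − (-2 V) = 7.82 V. LSB = 7.82 V / 2^10 ≈ 7.637 mV.
(V_in − V_min)/LSB = (1.549135 − (-2)) × 1024/7.82 = 464.7461 → nearest code k = 465.
Reconstructed level: -2 + 465 × 7.82/1024 V = 1.551074219 V.
Error = V_in − V_code = 1.549135 − (1.551074219) = −1.94 mV.

−1.94 mV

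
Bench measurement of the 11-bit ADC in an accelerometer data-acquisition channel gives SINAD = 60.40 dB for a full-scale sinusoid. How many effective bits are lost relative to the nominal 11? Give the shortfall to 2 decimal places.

Effective bits = (60.40 − 1.76)/6.02 = 9.7409.
11 − 9.7409 = 1.26 bits below nominal.

1.26 bits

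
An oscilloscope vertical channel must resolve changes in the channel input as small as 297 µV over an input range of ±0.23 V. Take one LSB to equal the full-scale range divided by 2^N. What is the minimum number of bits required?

11 bits

The full-scale span is 0.23 − (-0.23) = 0.46 V.
Need 2^N ≥ 0.46 V / 297 µV = 1549 → N_min = 11.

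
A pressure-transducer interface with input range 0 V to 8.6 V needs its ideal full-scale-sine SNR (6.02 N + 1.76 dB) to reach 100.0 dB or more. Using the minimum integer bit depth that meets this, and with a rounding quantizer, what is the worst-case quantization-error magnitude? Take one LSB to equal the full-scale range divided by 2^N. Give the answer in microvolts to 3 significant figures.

V_FS = 8.6 V.
Solving 6.02 N ≥ 100.0 − 1.76: N ≥ 16.319. Round up → N = 17.
One LSB is 8.6 V / 131072 = 65.613 µV.
Half an LSB is 32.8 µV.

32.8 µV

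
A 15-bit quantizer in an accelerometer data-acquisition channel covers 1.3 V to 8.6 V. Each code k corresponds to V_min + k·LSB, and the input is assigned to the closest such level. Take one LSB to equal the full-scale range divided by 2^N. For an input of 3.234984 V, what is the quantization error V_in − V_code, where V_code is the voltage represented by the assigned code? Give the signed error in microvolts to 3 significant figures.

−68.5 µV

Range = 8.6 − (1.3) = 7.3 V. LSB = 7.3 V / 2^15 ≈ 222.8 µV.
(V_in − V_min)/LSB = (3.234984 − (1.3)) × 32768/7.3 = 8685.6926 → nearest code k = 8686.
Reconstructed level: 1.3 + 8686 × 7.3/32768 V = 3.2350524902 V.
V_in − V_code = 3.234984 − (3.2350524902) = −68.5 µV.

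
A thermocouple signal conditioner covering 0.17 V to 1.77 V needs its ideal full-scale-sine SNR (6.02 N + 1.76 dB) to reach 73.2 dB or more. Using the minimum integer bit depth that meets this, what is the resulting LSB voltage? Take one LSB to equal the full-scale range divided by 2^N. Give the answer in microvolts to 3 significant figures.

The full-scale span is 1.77 − (0.17) = 1.6 V.
Solving 6.02 N ≥ 73.2 − 1.76: N ≥ 11.867. Round up → N = 12.
LSB = 1.6 V ÷ 2^12 = 1.6/4096 V = 391 µV.

391 µV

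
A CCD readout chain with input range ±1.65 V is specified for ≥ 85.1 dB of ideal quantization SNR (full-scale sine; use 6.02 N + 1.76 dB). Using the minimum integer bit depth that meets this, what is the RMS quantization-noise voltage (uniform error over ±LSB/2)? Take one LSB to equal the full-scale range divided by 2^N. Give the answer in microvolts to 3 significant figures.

The full-scale span is 1.65 − (-1.65) = 3.3 V.
Solving 6.02 N ≥ 85.1 − 1.76: N ≥ 13.844. Round up → N = 14.
Step size = 3.3/16384 V = 201.42 µV.
RMS noise = LSB/√12 = 58.1 µV.

58.1 µV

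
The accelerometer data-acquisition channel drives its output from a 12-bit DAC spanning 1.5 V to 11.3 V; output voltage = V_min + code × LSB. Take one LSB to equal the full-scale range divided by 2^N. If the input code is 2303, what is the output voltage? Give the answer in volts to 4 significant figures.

Full-scale range = 11.3 V − (1.5 V) = 9.8 V. LSB = 9.8 V / 2^12.
V_out = V_min + code × LSB = 1.5 V + 2303 × 9.8 V / 4096
      = 1.5 V + 5.51011 V = 7.01011 V.

7.010 V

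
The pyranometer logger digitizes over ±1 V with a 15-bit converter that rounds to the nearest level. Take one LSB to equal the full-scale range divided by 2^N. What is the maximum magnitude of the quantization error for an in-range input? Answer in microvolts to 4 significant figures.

The full-scale span is 1 − (-1) = 2 V.
One LSB is 2 V / 32768 = 61.0352 µV.
A rounding quantizer has |error| ≤ LSB/2 = 30.52 µV.

30.52 µV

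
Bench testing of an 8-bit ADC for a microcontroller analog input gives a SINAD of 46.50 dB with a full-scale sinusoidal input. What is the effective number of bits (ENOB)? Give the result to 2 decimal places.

7.43 bits

(46.50 − 1.76) / 6.02 = 44.74/6.02 = 7.4319 effective bits.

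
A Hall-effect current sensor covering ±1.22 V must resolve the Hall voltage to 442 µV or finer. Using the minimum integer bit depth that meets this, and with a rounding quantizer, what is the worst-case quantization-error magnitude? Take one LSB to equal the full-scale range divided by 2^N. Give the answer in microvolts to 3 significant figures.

Range = 1.22 − (-1.22) = 2.44 V.
Levels needed ≥ 2.44/442 µV = 5520. 2^13 = 8192 suffices, so N_min = 13.
LSB = 2.44 V ÷ 2^13 = 2.44/8192 V = 297.85 µV.
Max error for round-to-nearest is LSB/2 = 149 µV.

149 µV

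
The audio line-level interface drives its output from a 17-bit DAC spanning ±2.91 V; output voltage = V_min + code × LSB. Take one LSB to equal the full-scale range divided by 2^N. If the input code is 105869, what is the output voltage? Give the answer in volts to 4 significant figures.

1.791 V

Full-scale range = 2.91 V − (-2.91 V) = 5.82 V. LSB = 5.82 V / 2^17.
Output = V_min + (105869/131072) × range = -2.91 + 0.807716 × 5.82 V
      = -2.91 V + 4.70091 V = 1.79091 V.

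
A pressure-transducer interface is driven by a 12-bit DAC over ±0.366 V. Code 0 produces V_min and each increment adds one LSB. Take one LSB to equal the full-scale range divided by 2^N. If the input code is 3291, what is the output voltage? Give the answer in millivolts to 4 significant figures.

Span: 0.366 V − (-0.366 V) = 0.732 V. LSB = 0.732 V / 2^12.
Output = V_min + (3291/4096) × range = -0.366 + 0.803467 × 0.732 V
      = -0.366 V + 0.588138 V = 0.222138 V.

222.1 mV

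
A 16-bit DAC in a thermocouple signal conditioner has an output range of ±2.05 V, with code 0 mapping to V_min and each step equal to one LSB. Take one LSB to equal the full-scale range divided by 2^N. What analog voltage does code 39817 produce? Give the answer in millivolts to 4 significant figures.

441.0 mV

Range = 2.05 − (-2.05) = 4.1 V. LSB = 4.1 V / 2^16.
V_out = -2.05 + 39817 × (4.1/65536) V
      = -2.05 V + 2.49099 V = 0.440993 V.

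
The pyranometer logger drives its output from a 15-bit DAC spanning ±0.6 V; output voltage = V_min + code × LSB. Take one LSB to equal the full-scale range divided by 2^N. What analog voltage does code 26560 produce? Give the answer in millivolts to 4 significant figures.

Full-scale range = 0.6 V − (-0.6 V) = 1.2 V. LSB = 1.2 V / 2^15.
V_out = -0.6 + 26560 × (1.2/32768) V
      = -0.6 + 0.972656 = 0.372656 V.

372.7 mV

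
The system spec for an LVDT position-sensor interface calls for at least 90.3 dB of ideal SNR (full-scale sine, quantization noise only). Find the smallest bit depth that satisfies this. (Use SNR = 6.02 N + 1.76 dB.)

15 bits

N ≥ (90.3 − 1.76)/6.02 = 14.708 → N_min = 15.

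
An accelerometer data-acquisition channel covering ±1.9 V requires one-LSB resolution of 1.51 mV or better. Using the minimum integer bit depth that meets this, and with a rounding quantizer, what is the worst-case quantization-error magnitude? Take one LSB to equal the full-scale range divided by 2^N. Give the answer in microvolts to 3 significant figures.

464 µV

The full-scale span is 1.9 − (-1.9) = 3.8 V.
Levels needed ≥ 3.8/1.51 mV = 2517. 2^12 = 4096 suffices, so N_min = 12.
LSB = 3.8 V ÷ 2^12 = 3.8/4096 V = 0.92773 mV.
Half an LSB is 464 µV.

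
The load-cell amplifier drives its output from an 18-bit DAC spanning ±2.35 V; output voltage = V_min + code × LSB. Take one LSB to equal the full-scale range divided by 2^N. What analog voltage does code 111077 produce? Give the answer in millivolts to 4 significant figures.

-358.5 mV

Range = 2.35 − (-2.35) = 4.7 V. LSB = 4.7 V / 2^18.
V_out = V_min + code × LSB = -2.35 V + 111077 × 4.7 V / 262144
      = -2.35 V + 1.99151 V = -0.358492 V.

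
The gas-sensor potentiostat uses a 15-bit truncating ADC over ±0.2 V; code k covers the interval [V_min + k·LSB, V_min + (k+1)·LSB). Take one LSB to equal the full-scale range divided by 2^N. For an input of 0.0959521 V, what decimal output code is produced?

Span: 0.2 V − (-0.2 V) = 0.4 V. LSB = 0.4 V / 2^15 ≈ 12.21 µV.
V_in − V_min = 0.0959521 − (-0.2) = 0.2959521 V.
Divide by LSB: 0.2959521 × 32768/0.4 = 24244.3960.
Truncating gives code 24244.

24244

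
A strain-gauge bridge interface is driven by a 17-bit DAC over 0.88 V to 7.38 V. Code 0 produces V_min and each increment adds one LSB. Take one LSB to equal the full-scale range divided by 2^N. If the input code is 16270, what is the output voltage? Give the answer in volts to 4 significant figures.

Span: 7.38 V − (0.88 V) = 6.5 V. LSB = 6.5 V / 2^17.
Output = V_min + (16270/131072) × range = 0.88 + 0.124130 × 6.5 V
      = 0.88 + 0.806847 = 1.68685 V.

1.687 V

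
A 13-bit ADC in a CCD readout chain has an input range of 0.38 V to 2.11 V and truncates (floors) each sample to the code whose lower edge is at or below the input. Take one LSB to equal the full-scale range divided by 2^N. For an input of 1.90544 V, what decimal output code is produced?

The full-scale span is 2.11 − (0.38) = 1.73 V. LSB = 1.73 V / 2^13 ≈ 211.2 µV.
(V_in − V_min) × 2^13/range = (1.90544 − (0.38)) × 8192/1.73 = 7223.355.
Floor → code = 7223.

7223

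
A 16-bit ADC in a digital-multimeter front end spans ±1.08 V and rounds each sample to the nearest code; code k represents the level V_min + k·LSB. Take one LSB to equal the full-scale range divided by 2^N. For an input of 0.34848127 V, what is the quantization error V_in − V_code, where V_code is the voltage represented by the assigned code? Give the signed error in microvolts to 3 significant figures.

Span: 1.08 V − (-1.08 V) = 2.16 V. LSB = 2.16 V / 2^16 ≈ 32.96 µV.
(0.34848127 − (-1.08)) / LSB = 1.42848127 × 65536/2.16 = 43341.1799. Nearest integer: k = 43341.
V_code = -1.08 + (43341/65536) × 2.16 = 0.34847534180 V.
V_in − V_code = 0.34848127 − (0.34847534180) = +5.93 µV.

+5.93 µV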